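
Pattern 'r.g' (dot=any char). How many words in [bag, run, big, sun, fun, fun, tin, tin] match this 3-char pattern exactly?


Pattern 'r.g' means: starts with 'r', any single char, ends with 'g'.
Checking each word (must be exactly 3 chars):
  'bag' (len=3): no
  'run' (len=3): no
  'big' (len=3): no
  'sun' (len=3): no
  'fun' (len=3): no
  'fun' (len=3): no
  'tin' (len=3): no
  'tin' (len=3): no
Matching words: []
Total: 0

0


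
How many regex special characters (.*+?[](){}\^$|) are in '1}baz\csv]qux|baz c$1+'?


Regex special characters are: . * + ? [ ] ( ) { } \ ^ $ |
Scanning '1}baz\csv]qux|baz c$1+':
  pos 1: '}' -> SPECIAL
  pos 5: '\' -> SPECIAL
  pos 9: ']' -> SPECIAL
  pos 13: '|' -> SPECIAL
  pos 19: '$' -> SPECIAL
  pos 21: '+' -> SPECIAL
Special chars found: ['}', '\\', ']', '|', '$', '+']
Total: 6

6


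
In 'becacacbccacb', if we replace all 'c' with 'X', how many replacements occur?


re.sub('c', 'X', text) replaces every occurrence of 'c' with 'X'.
Text: 'becacacbccacb'
Scanning for 'c':
  pos 2: 'c' -> replacement #1
  pos 4: 'c' -> replacement #2
  pos 6: 'c' -> replacement #3
  pos 8: 'c' -> replacement #4
  pos 9: 'c' -> replacement #5
  pos 11: 'c' -> replacement #6
Total replacements: 6

6


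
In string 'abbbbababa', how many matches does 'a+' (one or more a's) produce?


Pattern 'a+' matches one or more consecutive a's.
String: 'abbbbababa'
Scanning for runs of a:
  Match 1: 'a' (length 1)
  Match 2: 'a' (length 1)
  Match 3: 'a' (length 1)
  Match 4: 'a' (length 1)
Total matches: 4

4


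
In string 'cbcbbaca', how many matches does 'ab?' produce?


Pattern 'ab?' matches 'a' optionally followed by 'b'.
String: 'cbcbbaca'
Scanning left to right for 'a' then checking next char:
  Match 1: 'a' (a not followed by b)
  Match 2: 'a' (a not followed by b)
Total matches: 2

2


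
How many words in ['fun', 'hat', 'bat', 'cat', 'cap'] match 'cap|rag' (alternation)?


Alternation 'cap|rag' matches either 'cap' or 'rag'.
Checking each word:
  'fun' -> no
  'hat' -> no
  'bat' -> no
  'cat' -> no
  'cap' -> MATCH
Matches: ['cap']
Count: 1

1


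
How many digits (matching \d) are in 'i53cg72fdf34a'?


\d matches any digit 0-9.
Scanning 'i53cg72fdf34a':
  pos 1: '5' -> DIGIT
  pos 2: '3' -> DIGIT
  pos 5: '7' -> DIGIT
  pos 6: '2' -> DIGIT
  pos 10: '3' -> DIGIT
  pos 11: '4' -> DIGIT
Digits found: ['5', '3', '7', '2', '3', '4']
Total: 6

6


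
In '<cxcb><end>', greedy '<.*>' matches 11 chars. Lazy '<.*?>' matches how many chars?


Greedy '<.*>' tries to match as MUCH as possible.
Lazy '<.*?>' tries to match as LITTLE as possible.

String: '<cxcb><end>'
Greedy '<.*>' starts at first '<' and extends to the LAST '>': '<cxcb><end>' (11 chars)
Lazy '<.*?>' starts at first '<' and stops at the FIRST '>': '<cxcb>' (6 chars)

6


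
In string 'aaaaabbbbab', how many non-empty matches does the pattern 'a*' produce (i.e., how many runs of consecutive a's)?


Pattern 'a*' matches zero or more a's. We want non-empty runs of consecutive a's.
String: 'aaaaabbbbab'
Walking through the string to find runs of a's:
  Run 1: positions 0-4 -> 'aaaaa'
  Run 2: positions 9-9 -> 'a'
Non-empty runs found: ['aaaaa', 'a']
Count: 2

2


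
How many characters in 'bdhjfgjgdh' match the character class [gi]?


Character class [gi] matches any of: {g, i}
Scanning string 'bdhjfgjgdh' character by character:
  pos 0: 'b' -> no
  pos 1: 'd' -> no
  pos 2: 'h' -> no
  pos 3: 'j' -> no
  pos 4: 'f' -> no
  pos 5: 'g' -> MATCH
  pos 6: 'j' -> no
  pos 7: 'g' -> MATCH
  pos 8: 'd' -> no
  pos 9: 'h' -> no
Total matches: 2

2


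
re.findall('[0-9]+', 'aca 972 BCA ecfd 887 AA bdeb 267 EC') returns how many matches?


Pattern '[0-9]+' finds one or more digits.
Text: 'aca 972 BCA ecfd 887 AA bdeb 267 EC'
Scanning for matches:
  Match 1: '972'
  Match 2: '887'
  Match 3: '267'
Total matches: 3

3


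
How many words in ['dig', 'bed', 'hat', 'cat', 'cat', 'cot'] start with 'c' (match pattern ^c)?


Pattern ^c anchors to start of word. Check which words begin with 'c':
  'dig' -> no
  'bed' -> no
  'hat' -> no
  'cat' -> MATCH (starts with 'c')
  'cat' -> MATCH (starts with 'c')
  'cot' -> MATCH (starts with 'c')
Matching words: ['cat', 'cat', 'cot']
Count: 3

3


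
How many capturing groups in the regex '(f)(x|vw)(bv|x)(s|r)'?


To count capturing groups, count each '(' that starts a group.
Pattern: '(f)(x|vw)(bv|x)(s|r)'
Walking through the pattern:
  Position 0: '(' -> group #1
  Position 3: '(' -> group #2
  Position 9: '(' -> group #3
  Position 15: '(' -> group #4
Total capturing groups: 4

4


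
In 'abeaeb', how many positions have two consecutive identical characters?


Looking for consecutive identical characters in 'abeaeb':
  pos 0-1: 'a' vs 'b' -> different
  pos 1-2: 'b' vs 'e' -> different
  pos 2-3: 'e' vs 'a' -> different
  pos 3-4: 'a' vs 'e' -> different
  pos 4-5: 'e' vs 'b' -> different
Consecutive identical pairs: []
Count: 0

0


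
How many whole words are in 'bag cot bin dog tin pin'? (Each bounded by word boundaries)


Word boundaries (\b) mark the start/end of each word.
Text: 'bag cot bin dog tin pin'
Splitting by whitespace:
  Word 1: 'bag'
  Word 2: 'cot'
  Word 3: 'bin'
  Word 4: 'dog'
  Word 5: 'tin'
  Word 6: 'pin'
Total whole words: 6

6


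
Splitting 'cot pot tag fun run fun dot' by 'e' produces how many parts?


Splitting by 'e' breaks the string at each occurrence of the separator.
Text: 'cot pot tag fun run fun dot'
Parts after split:
  Part 1: 'cot pot tag fun run fun dot'
Total parts: 1

1


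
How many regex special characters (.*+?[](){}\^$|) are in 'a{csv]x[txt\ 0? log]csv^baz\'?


Regex special characters are: . * + ? [ ] ( ) { } \ ^ $ |
Scanning 'a{csv]x[txt\ 0? log]csv^baz\':
  pos 1: '{' -> SPECIAL
  pos 5: ']' -> SPECIAL
  pos 7: '[' -> SPECIAL
  pos 11: '\' -> SPECIAL
  pos 14: '?' -> SPECIAL
  pos 19: ']' -> SPECIAL
  pos 23: '^' -> SPECIAL
  pos 27: '\' -> SPECIAL
Special chars found: ['{', ']', '[', '\\', '?', ']', '^', '\\']
Total: 8

8


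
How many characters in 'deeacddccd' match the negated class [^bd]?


Negated class [^bd] matches any char NOT in {b, d}
Scanning 'deeacddccd':
  pos 0: 'd' -> no (excluded)
  pos 1: 'e' -> MATCH
  pos 2: 'e' -> MATCH
  pos 3: 'a' -> MATCH
  pos 4: 'c' -> MATCH
  pos 5: 'd' -> no (excluded)
  pos 6: 'd' -> no (excluded)
  pos 7: 'c' -> MATCH
  pos 8: 'c' -> MATCH
  pos 9: 'd' -> no (excluded)
Total matches: 6

6


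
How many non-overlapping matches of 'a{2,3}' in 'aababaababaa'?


Pattern 'a{2,3}' matches between 2 and 3 consecutive a's (greedy).
String: 'aababaababaa'
Finding runs of a's and applying greedy matching:
  Run at pos 0: 'aa' (length 2)
  Run at pos 3: 'a' (length 1)
  Run at pos 5: 'aa' (length 2)
  Run at pos 8: 'a' (length 1)
  Run at pos 10: 'aa' (length 2)
Matches: ['aa', 'aa', 'aa']
Count: 3

3


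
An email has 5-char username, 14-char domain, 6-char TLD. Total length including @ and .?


An email address has format: username@domain.tld
Username length: 5
'@' character: 1
Domain length: 14
'.' character: 1
TLD length: 6
Total = 5 + 1 + 14 + 1 + 6 = 27

27


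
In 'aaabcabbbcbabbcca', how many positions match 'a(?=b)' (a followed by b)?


Lookahead 'a(?=b)' matches 'a' only when followed by 'b'.
String: 'aaabcabbbcbabbcca'
Checking each position where char is 'a':
  pos 0: 'a' -> no (next='a')
  pos 1: 'a' -> no (next='a')
  pos 2: 'a' -> MATCH (next='b')
  pos 5: 'a' -> MATCH (next='b')
  pos 11: 'a' -> MATCH (next='b')
Matching positions: [2, 5, 11]
Count: 3

3


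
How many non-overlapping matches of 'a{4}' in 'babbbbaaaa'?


Pattern 'a{4}' matches exactly 4 consecutive a's (greedy, non-overlapping).
String: 'babbbbaaaa'
Scanning for runs of a's:
  Run at pos 1: 'a' (length 1) -> 0 match(es)
  Run at pos 6: 'aaaa' (length 4) -> 1 match(es)
Matches found: ['aaaa']
Total: 1

1


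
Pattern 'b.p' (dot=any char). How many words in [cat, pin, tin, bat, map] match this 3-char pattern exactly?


Pattern 'b.p' means: starts with 'b', any single char, ends with 'p'.
Checking each word (must be exactly 3 chars):
  'cat' (len=3): no
  'pin' (len=3): no
  'tin' (len=3): no
  'bat' (len=3): no
  'map' (len=3): no
Matching words: []
Total: 0

0


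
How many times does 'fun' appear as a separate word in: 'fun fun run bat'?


Scanning each word for exact match 'fun':
  Word 1: 'fun' -> MATCH
  Word 2: 'fun' -> MATCH
  Word 3: 'run' -> no
  Word 4: 'bat' -> no
Total matches: 2

2


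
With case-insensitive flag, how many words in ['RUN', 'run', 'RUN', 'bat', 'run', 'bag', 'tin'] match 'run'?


Case-insensitive matching: compare each word's lowercase form to 'run'.
  'RUN' -> lower='run' -> MATCH
  'run' -> lower='run' -> MATCH
  'RUN' -> lower='run' -> MATCH
  'bat' -> lower='bat' -> no
  'run' -> lower='run' -> MATCH
  'bag' -> lower='bag' -> no
  'tin' -> lower='tin' -> no
Matches: ['RUN', 'run', 'RUN', 'run']
Count: 4

4


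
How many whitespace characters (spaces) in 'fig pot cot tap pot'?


\s matches whitespace characters (spaces, tabs, etc.).
Text: 'fig pot cot tap pot'
This text has 5 words separated by spaces.
Number of spaces = number of words - 1 = 5 - 1 = 4

4


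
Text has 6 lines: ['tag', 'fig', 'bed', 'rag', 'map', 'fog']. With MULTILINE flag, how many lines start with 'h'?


With MULTILINE flag, ^ matches the start of each line.
Lines: ['tag', 'fig', 'bed', 'rag', 'map', 'fog']
Checking which lines start with 'h':
  Line 1: 'tag' -> no
  Line 2: 'fig' -> no
  Line 3: 'bed' -> no
  Line 4: 'rag' -> no
  Line 5: 'map' -> no
  Line 6: 'fog' -> no
Matching lines: []
Count: 0

0


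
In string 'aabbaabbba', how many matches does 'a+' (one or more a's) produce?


Pattern 'a+' matches one or more consecutive a's.
String: 'aabbaabbba'
Scanning for runs of a:
  Match 1: 'aa' (length 2)
  Match 2: 'aa' (length 2)
  Match 3: 'a' (length 1)
Total matches: 3

3


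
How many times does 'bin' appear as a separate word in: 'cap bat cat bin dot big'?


Scanning each word for exact match 'bin':
  Word 1: 'cap' -> no
  Word 2: 'bat' -> no
  Word 3: 'cat' -> no
  Word 4: 'bin' -> MATCH
  Word 5: 'dot' -> no
  Word 6: 'big' -> no
Total matches: 1

1


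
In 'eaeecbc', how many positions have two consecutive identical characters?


Looking for consecutive identical characters in 'eaeecbc':
  pos 0-1: 'e' vs 'a' -> different
  pos 1-2: 'a' vs 'e' -> different
  pos 2-3: 'e' vs 'e' -> MATCH ('ee')
  pos 3-4: 'e' vs 'c' -> different
  pos 4-5: 'c' vs 'b' -> different
  pos 5-6: 'b' vs 'c' -> different
Consecutive identical pairs: ['ee']
Count: 1

1


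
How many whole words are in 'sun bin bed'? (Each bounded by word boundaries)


Word boundaries (\b) mark the start/end of each word.
Text: 'sun bin bed'
Splitting by whitespace:
  Word 1: 'sun'
  Word 2: 'bin'
  Word 3: 'bed'
Total whole words: 3

3


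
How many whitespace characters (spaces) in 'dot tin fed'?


\s matches whitespace characters (spaces, tabs, etc.).
Text: 'dot tin fed'
This text has 3 words separated by spaces.
Number of spaces = number of words - 1 = 3 - 1 = 2

2


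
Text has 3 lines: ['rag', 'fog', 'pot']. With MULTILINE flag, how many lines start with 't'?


With MULTILINE flag, ^ matches the start of each line.
Lines: ['rag', 'fog', 'pot']
Checking which lines start with 't':
  Line 1: 'rag' -> no
  Line 2: 'fog' -> no
  Line 3: 'pot' -> no
Matching lines: []
Count: 0

0


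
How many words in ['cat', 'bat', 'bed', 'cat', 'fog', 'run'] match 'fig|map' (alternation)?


Alternation 'fig|map' matches either 'fig' or 'map'.
Checking each word:
  'cat' -> no
  'bat' -> no
  'bed' -> no
  'cat' -> no
  'fog' -> no
  'run' -> no
Matches: []
Count: 0

0


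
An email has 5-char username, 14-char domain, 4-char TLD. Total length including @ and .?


An email address has format: username@domain.tld
Username length: 5
'@' character: 1
Domain length: 14
'.' character: 1
TLD length: 4
Total = 5 + 1 + 14 + 1 + 4 = 25

25


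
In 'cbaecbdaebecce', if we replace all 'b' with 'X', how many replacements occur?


re.sub('b', 'X', text) replaces every occurrence of 'b' with 'X'.
Text: 'cbaecbdaebecce'
Scanning for 'b':
  pos 1: 'b' -> replacement #1
  pos 5: 'b' -> replacement #2
  pos 9: 'b' -> replacement #3
Total replacements: 3

3


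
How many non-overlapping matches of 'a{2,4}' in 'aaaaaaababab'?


Pattern 'a{2,4}' matches between 2 and 4 consecutive a's (greedy).
String: 'aaaaaaababab'
Finding runs of a's and applying greedy matching:
  Run at pos 0: 'aaaaaaa' (length 7)
  Run at pos 8: 'a' (length 1)
  Run at pos 10: 'a' (length 1)
Matches: ['aaaa', 'aaa']
Count: 2

2


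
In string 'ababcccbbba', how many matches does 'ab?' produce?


Pattern 'ab?' matches 'a' optionally followed by 'b'.
String: 'ababcccbbba'
Scanning left to right for 'a' then checking next char:
  Match 1: 'ab' (a followed by b)
  Match 2: 'ab' (a followed by b)
  Match 3: 'a' (a not followed by b)
Total matches: 3

3


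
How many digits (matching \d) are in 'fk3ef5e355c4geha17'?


\d matches any digit 0-9.
Scanning 'fk3ef5e355c4geha17':
  pos 2: '3' -> DIGIT
  pos 5: '5' -> DIGIT
  pos 7: '3' -> DIGIT
  pos 8: '5' -> DIGIT
  pos 9: '5' -> DIGIT
  pos 11: '4' -> DIGIT
  pos 16: '1' -> DIGIT
  pos 17: '7' -> DIGIT
Digits found: ['3', '5', '3', '5', '5', '4', '1', '7']
Total: 8

8


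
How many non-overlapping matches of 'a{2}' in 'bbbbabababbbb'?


Pattern 'a{2}' matches exactly 2 consecutive a's (greedy, non-overlapping).
String: 'bbbbabababbbb'
Scanning for runs of a's:
  Run at pos 4: 'a' (length 1) -> 0 match(es)
  Run at pos 6: 'a' (length 1) -> 0 match(es)
  Run at pos 8: 'a' (length 1) -> 0 match(es)
Matches found: []
Total: 0

0


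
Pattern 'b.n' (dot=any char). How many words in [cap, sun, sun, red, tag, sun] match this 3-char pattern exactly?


Pattern 'b.n' means: starts with 'b', any single char, ends with 'n'.
Checking each word (must be exactly 3 chars):
  'cap' (len=3): no
  'sun' (len=3): no
  'sun' (len=3): no
  'red' (len=3): no
  'tag' (len=3): no
  'sun' (len=3): no
Matching words: []
Total: 0

0


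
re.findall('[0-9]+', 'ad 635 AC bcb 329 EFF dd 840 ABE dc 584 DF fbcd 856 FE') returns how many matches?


Pattern '[0-9]+' finds one or more digits.
Text: 'ad 635 AC bcb 329 EFF dd 840 ABE dc 584 DF fbcd 856 FE'
Scanning for matches:
  Match 1: '635'
  Match 2: '329'
  Match 3: '840'
  Match 4: '584'
  Match 5: '856'
Total matches: 5

5


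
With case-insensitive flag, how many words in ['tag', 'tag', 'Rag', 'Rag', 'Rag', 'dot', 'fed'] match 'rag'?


Case-insensitive matching: compare each word's lowercase form to 'rag'.
  'tag' -> lower='tag' -> no
  'tag' -> lower='tag' -> no
  'Rag' -> lower='rag' -> MATCH
  'Rag' -> lower='rag' -> MATCH
  'Rag' -> lower='rag' -> MATCH
  'dot' -> lower='dot' -> no
  'fed' -> lower='fed' -> no
Matches: ['Rag', 'Rag', 'Rag']
Count: 3

3


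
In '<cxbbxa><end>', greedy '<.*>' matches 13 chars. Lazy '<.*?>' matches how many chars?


Greedy '<.*>' tries to match as MUCH as possible.
Lazy '<.*?>' tries to match as LITTLE as possible.

String: '<cxbbxa><end>'
Greedy '<.*>' starts at first '<' and extends to the LAST '>': '<cxbbxa><end>' (13 chars)
Lazy '<.*?>' starts at first '<' and stops at the FIRST '>': '<cxbbxa>' (8 chars)

8


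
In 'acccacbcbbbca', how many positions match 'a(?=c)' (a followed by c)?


Lookahead 'a(?=c)' matches 'a' only when followed by 'c'.
String: 'acccacbcbbbca'
Checking each position where char is 'a':
  pos 0: 'a' -> MATCH (next='c')
  pos 4: 'a' -> MATCH (next='c')
Matching positions: [0, 4]
Count: 2

2


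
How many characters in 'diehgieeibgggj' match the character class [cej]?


Character class [cej] matches any of: {c, e, j}
Scanning string 'diehgieeibgggj' character by character:
  pos 0: 'd' -> no
  pos 1: 'i' -> no
  pos 2: 'e' -> MATCH
  pos 3: 'h' -> no
  pos 4: 'g' -> no
  pos 5: 'i' -> no
  pos 6: 'e' -> MATCH
  pos 7: 'e' -> MATCH
  pos 8: 'i' -> no
  pos 9: 'b' -> no
  pos 10: 'g' -> no
  pos 11: 'g' -> no
  pos 12: 'g' -> no
  pos 13: 'j' -> MATCH
Total matches: 4

4


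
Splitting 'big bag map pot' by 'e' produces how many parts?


Splitting by 'e' breaks the string at each occurrence of the separator.
Text: 'big bag map pot'
Parts after split:
  Part 1: 'big bag map pot'
Total parts: 1

1


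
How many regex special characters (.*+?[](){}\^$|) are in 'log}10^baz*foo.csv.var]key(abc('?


Regex special characters are: . * + ? [ ] ( ) { } \ ^ $ |
Scanning 'log}10^baz*foo.csv.var]key(abc(':
  pos 3: '}' -> SPECIAL
  pos 6: '^' -> SPECIAL
  pos 10: '*' -> SPECIAL
  pos 14: '.' -> SPECIAL
  pos 18: '.' -> SPECIAL
  pos 22: ']' -> SPECIAL
  pos 26: '(' -> SPECIAL
  pos 30: '(' -> SPECIAL
Special chars found: ['}', '^', '*', '.', '.', ']', '(', '(']
Total: 8

8


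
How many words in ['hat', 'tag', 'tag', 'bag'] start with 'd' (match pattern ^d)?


Pattern ^d anchors to start of word. Check which words begin with 'd':
  'hat' -> no
  'tag' -> no
  'tag' -> no
  'bag' -> no
Matching words: []
Count: 0

0


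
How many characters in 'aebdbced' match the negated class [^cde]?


Negated class [^cde] matches any char NOT in {c, d, e}
Scanning 'aebdbced':
  pos 0: 'a' -> MATCH
  pos 1: 'e' -> no (excluded)
  pos 2: 'b' -> MATCH
  pos 3: 'd' -> no (excluded)
  pos 4: 'b' -> MATCH
  pos 5: 'c' -> no (excluded)
  pos 6: 'e' -> no (excluded)
  pos 7: 'd' -> no (excluded)
Total matches: 3

3


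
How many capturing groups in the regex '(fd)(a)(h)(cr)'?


To count capturing groups, count each '(' that starts a group.
Pattern: '(fd)(a)(h)(cr)'
Walking through the pattern:
  Position 0: '(' -> group #1
  Position 4: '(' -> group #2
  Position 7: '(' -> group #3
  Position 10: '(' -> group #4
Total capturing groups: 4

4


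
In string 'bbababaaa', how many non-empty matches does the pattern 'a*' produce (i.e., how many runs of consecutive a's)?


Pattern 'a*' matches zero or more a's. We want non-empty runs of consecutive a's.
String: 'bbababaaa'
Walking through the string to find runs of a's:
  Run 1: positions 2-2 -> 'a'
  Run 2: positions 4-4 -> 'a'
  Run 3: positions 6-8 -> 'aaa'
Non-empty runs found: ['a', 'a', 'aaa']
Count: 3

3


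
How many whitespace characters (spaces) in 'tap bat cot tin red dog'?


\s matches whitespace characters (spaces, tabs, etc.).
Text: 'tap bat cot tin red dog'
This text has 6 words separated by spaces.
Number of spaces = number of words - 1 = 6 - 1 = 5

5


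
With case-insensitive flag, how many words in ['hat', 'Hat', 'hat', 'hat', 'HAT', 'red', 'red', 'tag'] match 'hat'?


Case-insensitive matching: compare each word's lowercase form to 'hat'.
  'hat' -> lower='hat' -> MATCH
  'Hat' -> lower='hat' -> MATCH
  'hat' -> lower='hat' -> MATCH
  'hat' -> lower='hat' -> MATCH
  'HAT' -> lower='hat' -> MATCH
  'red' -> lower='red' -> no
  'red' -> lower='red' -> no
  'tag' -> lower='tag' -> no
Matches: ['hat', 'Hat', 'hat', 'hat', 'HAT']
Count: 5

5


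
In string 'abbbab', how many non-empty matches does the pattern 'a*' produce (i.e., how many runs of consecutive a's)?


Pattern 'a*' matches zero or more a's. We want non-empty runs of consecutive a's.
String: 'abbbab'
Walking through the string to find runs of a's:
  Run 1: positions 0-0 -> 'a'
  Run 2: positions 4-4 -> 'a'
Non-empty runs found: ['a', 'a']
Count: 2

2


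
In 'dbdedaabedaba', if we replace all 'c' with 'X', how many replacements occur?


re.sub('c', 'X', text) replaces every occurrence of 'c' with 'X'.
Text: 'dbdedaabedaba'
Scanning for 'c':
Total replacements: 0

0


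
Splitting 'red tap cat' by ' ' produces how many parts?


Splitting by ' ' breaks the string at each occurrence of the separator.
Text: 'red tap cat'
Parts after split:
  Part 1: 'red'
  Part 2: 'tap'
  Part 3: 'cat'
Total parts: 3

3


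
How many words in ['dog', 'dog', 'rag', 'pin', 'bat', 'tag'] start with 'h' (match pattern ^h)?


Pattern ^h anchors to start of word. Check which words begin with 'h':
  'dog' -> no
  'dog' -> no
  'rag' -> no
  'pin' -> no
  'bat' -> no
  'tag' -> no
Matching words: []
Count: 0

0


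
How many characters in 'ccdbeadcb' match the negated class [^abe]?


Negated class [^abe] matches any char NOT in {a, b, e}
Scanning 'ccdbeadcb':
  pos 0: 'c' -> MATCH
  pos 1: 'c' -> MATCH
  pos 2: 'd' -> MATCH
  pos 3: 'b' -> no (excluded)
  pos 4: 'e' -> no (excluded)
  pos 5: 'a' -> no (excluded)
  pos 6: 'd' -> MATCH
  pos 7: 'c' -> MATCH
  pos 8: 'b' -> no (excluded)
Total matches: 5

5


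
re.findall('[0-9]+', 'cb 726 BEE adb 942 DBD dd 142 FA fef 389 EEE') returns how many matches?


Pattern '[0-9]+' finds one or more digits.
Text: 'cb 726 BEE adb 942 DBD dd 142 FA fef 389 EEE'
Scanning for matches:
  Match 1: '726'
  Match 2: '942'
  Match 3: '142'
  Match 4: '389'
Total matches: 4

4


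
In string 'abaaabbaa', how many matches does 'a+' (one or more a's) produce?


Pattern 'a+' matches one or more consecutive a's.
String: 'abaaabbaa'
Scanning for runs of a:
  Match 1: 'a' (length 1)
  Match 2: 'aaa' (length 3)
  Match 3: 'aa' (length 2)
Total matches: 3

3


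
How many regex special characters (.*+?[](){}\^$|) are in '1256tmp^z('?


Regex special characters are: . * + ? [ ] ( ) { } \ ^ $ |
Scanning '1256tmp^z(':
  pos 7: '^' -> SPECIAL
  pos 9: '(' -> SPECIAL
Special chars found: ['^', '(']
Total: 2

2


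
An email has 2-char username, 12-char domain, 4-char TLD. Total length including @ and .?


An email address has format: username@domain.tld
Username length: 2
'@' character: 1
Domain length: 12
'.' character: 1
TLD length: 4
Total = 2 + 1 + 12 + 1 + 4 = 20

20


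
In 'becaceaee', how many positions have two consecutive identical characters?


Looking for consecutive identical characters in 'becaceaee':
  pos 0-1: 'b' vs 'e' -> different
  pos 1-2: 'e' vs 'c' -> different
  pos 2-3: 'c' vs 'a' -> different
  pos 3-4: 'a' vs 'c' -> different
  pos 4-5: 'c' vs 'e' -> different
  pos 5-6: 'e' vs 'a' -> different
  pos 6-7: 'a' vs 'e' -> different
  pos 7-8: 'e' vs 'e' -> MATCH ('ee')
Consecutive identical pairs: ['ee']
Count: 1

1


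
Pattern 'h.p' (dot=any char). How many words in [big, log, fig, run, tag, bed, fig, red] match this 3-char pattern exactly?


Pattern 'h.p' means: starts with 'h', any single char, ends with 'p'.
Checking each word (must be exactly 3 chars):
  'big' (len=3): no
  'log' (len=3): no
  'fig' (len=3): no
  'run' (len=3): no
  'tag' (len=3): no
  'bed' (len=3): no
  'fig' (len=3): no
  'red' (len=3): no
Matching words: []
Total: 0

0


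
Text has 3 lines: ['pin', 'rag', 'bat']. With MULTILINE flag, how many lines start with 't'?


With MULTILINE flag, ^ matches the start of each line.
Lines: ['pin', 'rag', 'bat']
Checking which lines start with 't':
  Line 1: 'pin' -> no
  Line 2: 'rag' -> no
  Line 3: 'bat' -> no
Matching lines: []
Count: 0

0


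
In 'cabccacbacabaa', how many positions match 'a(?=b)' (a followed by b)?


Lookahead 'a(?=b)' matches 'a' only when followed by 'b'.
String: 'cabccacbacabaa'
Checking each position where char is 'a':
  pos 1: 'a' -> MATCH (next='b')
  pos 5: 'a' -> no (next='c')
  pos 8: 'a' -> no (next='c')
  pos 10: 'a' -> MATCH (next='b')
  pos 12: 'a' -> no (next='a')
Matching positions: [1, 10]
Count: 2

2


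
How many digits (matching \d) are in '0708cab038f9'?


\d matches any digit 0-9.
Scanning '0708cab038f9':
  pos 0: '0' -> DIGIT
  pos 1: '7' -> DIGIT
  pos 2: '0' -> DIGIT
  pos 3: '8' -> DIGIT
  pos 7: '0' -> DIGIT
  pos 8: '3' -> DIGIT
  pos 9: '8' -> DIGIT
  pos 11: '9' -> DIGIT
Digits found: ['0', '7', '0', '8', '0', '3', '8', '9']
Total: 8

8


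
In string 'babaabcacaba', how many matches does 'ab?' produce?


Pattern 'ab?' matches 'a' optionally followed by 'b'.
String: 'babaabcacaba'
Scanning left to right for 'a' then checking next char:
  Match 1: 'ab' (a followed by b)
  Match 2: 'a' (a not followed by b)
  Match 3: 'ab' (a followed by b)
  Match 4: 'a' (a not followed by b)
  Match 5: 'ab' (a followed by b)
  Match 6: 'a' (a not followed by b)
Total matches: 6

6


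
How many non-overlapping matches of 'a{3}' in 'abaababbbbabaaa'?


Pattern 'a{3}' matches exactly 3 consecutive a's (greedy, non-overlapping).
String: 'abaababbbbabaaa'
Scanning for runs of a's:
  Run at pos 0: 'a' (length 1) -> 0 match(es)
  Run at pos 2: 'aa' (length 2) -> 0 match(es)
  Run at pos 5: 'a' (length 1) -> 0 match(es)
  Run at pos 10: 'a' (length 1) -> 0 match(es)
  Run at pos 12: 'aaa' (length 3) -> 1 match(es)
Matches found: ['aaa']
Total: 1

1


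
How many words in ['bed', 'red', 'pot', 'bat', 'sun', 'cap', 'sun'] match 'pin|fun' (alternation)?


Alternation 'pin|fun' matches either 'pin' or 'fun'.
Checking each word:
  'bed' -> no
  'red' -> no
  'pot' -> no
  'bat' -> no
  'sun' -> no
  'cap' -> no
  'sun' -> no
Matches: []
Count: 0

0


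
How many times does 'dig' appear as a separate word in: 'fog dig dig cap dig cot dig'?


Scanning each word for exact match 'dig':
  Word 1: 'fog' -> no
  Word 2: 'dig' -> MATCH
  Word 3: 'dig' -> MATCH
  Word 4: 'cap' -> no
  Word 5: 'dig' -> MATCH
  Word 6: 'cot' -> no
  Word 7: 'dig' -> MATCH
Total matches: 4

4


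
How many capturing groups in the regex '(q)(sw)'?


To count capturing groups, count each '(' that starts a group.
Pattern: '(q)(sw)'
Walking through the pattern:
  Position 0: '(' -> group #1
  Position 3: '(' -> group #2
Total capturing groups: 2

2


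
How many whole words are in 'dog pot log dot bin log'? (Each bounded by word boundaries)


Word boundaries (\b) mark the start/end of each word.
Text: 'dog pot log dot bin log'
Splitting by whitespace:
  Word 1: 'dog'
  Word 2: 'pot'
  Word 3: 'log'
  Word 4: 'dot'
  Word 5: 'bin'
  Word 6: 'log'
Total whole words: 6

6


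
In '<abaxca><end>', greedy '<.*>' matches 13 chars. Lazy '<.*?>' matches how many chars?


Greedy '<.*>' tries to match as MUCH as possible.
Lazy '<.*?>' tries to match as LITTLE as possible.

String: '<abaxca><end>'
Greedy '<.*>' starts at first '<' and extends to the LAST '>': '<abaxca><end>' (13 chars)
Lazy '<.*?>' starts at first '<' and stops at the FIRST '>': '<abaxca>' (8 chars)

8


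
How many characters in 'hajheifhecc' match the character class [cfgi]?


Character class [cfgi] matches any of: {c, f, g, i}
Scanning string 'hajheifhecc' character by character:
  pos 0: 'h' -> no
  pos 1: 'a' -> no
  pos 2: 'j' -> no
  pos 3: 'h' -> no
  pos 4: 'e' -> no
  pos 5: 'i' -> MATCH
  pos 6: 'f' -> MATCH
  pos 7: 'h' -> no
  pos 8: 'e' -> no
  pos 9: 'c' -> MATCH
  pos 10: 'c' -> MATCH
Total matches: 4

4


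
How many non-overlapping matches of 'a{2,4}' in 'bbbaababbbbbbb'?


Pattern 'a{2,4}' matches between 2 and 4 consecutive a's (greedy).
String: 'bbbaababbbbbbb'
Finding runs of a's and applying greedy matching:
  Run at pos 3: 'aa' (length 2)
  Run at pos 6: 'a' (length 1)
Matches: ['aa']
Count: 1

1


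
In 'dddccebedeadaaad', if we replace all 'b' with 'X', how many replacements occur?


re.sub('b', 'X', text) replaces every occurrence of 'b' with 'X'.
Text: 'dddccebedeadaaad'
Scanning for 'b':
  pos 6: 'b' -> replacement #1
Total replacements: 1

1


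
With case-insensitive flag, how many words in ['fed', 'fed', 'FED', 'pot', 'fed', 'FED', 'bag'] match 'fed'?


Case-insensitive matching: compare each word's lowercase form to 'fed'.
  'fed' -> lower='fed' -> MATCH
  'fed' -> lower='fed' -> MATCH
  'FED' -> lower='fed' -> MATCH
  'pot' -> lower='pot' -> no
  'fed' -> lower='fed' -> MATCH
  'FED' -> lower='fed' -> MATCH
  'bag' -> lower='bag' -> no
Matches: ['fed', 'fed', 'FED', 'fed', 'FED']
Count: 5

5


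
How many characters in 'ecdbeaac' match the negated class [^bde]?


Negated class [^bde] matches any char NOT in {b, d, e}
Scanning 'ecdbeaac':
  pos 0: 'e' -> no (excluded)
  pos 1: 'c' -> MATCH
  pos 2: 'd' -> no (excluded)
  pos 3: 'b' -> no (excluded)
  pos 4: 'e' -> no (excluded)
  pos 5: 'a' -> MATCH
  pos 6: 'a' -> MATCH
  pos 7: 'c' -> MATCH
Total matches: 4

4


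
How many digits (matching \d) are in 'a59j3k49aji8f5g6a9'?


\d matches any digit 0-9.
Scanning 'a59j3k49aji8f5g6a9':
  pos 1: '5' -> DIGIT
  pos 2: '9' -> DIGIT
  pos 4: '3' -> DIGIT
  pos 6: '4' -> DIGIT
  pos 7: '9' -> DIGIT
  pos 11: '8' -> DIGIT
  pos 13: '5' -> DIGIT
  pos 15: '6' -> DIGIT
  pos 17: '9' -> DIGIT
Digits found: ['5', '9', '3', '4', '9', '8', '5', '6', '9']
Total: 9

9


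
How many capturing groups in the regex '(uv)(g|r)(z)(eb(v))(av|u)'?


To count capturing groups, count each '(' that starts a group.
Pattern: '(uv)(g|r)(z)(eb(v))(av|u)'
Walking through the pattern:
  Position 0: '(' -> group #1
  Position 4: '(' -> group #2
  Position 9: '(' -> group #3
  Position 12: '(' -> group #4
  Position 15: '(' -> group #5
  Position 19: '(' -> group #6
Total capturing groups: 6

6


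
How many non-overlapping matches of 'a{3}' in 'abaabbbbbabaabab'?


Pattern 'a{3}' matches exactly 3 consecutive a's (greedy, non-overlapping).
String: 'abaabbbbbabaabab'
Scanning for runs of a's:
  Run at pos 0: 'a' (length 1) -> 0 match(es)
  Run at pos 2: 'aa' (length 2) -> 0 match(es)
  Run at pos 9: 'a' (length 1) -> 0 match(es)
  Run at pos 11: 'aa' (length 2) -> 0 match(es)
  Run at pos 14: 'a' (length 1) -> 0 match(es)
Matches found: []
Total: 0

0


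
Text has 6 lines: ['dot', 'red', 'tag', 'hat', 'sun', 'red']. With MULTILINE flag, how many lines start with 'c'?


With MULTILINE flag, ^ matches the start of each line.
Lines: ['dot', 'red', 'tag', 'hat', 'sun', 'red']
Checking which lines start with 'c':
  Line 1: 'dot' -> no
  Line 2: 'red' -> no
  Line 3: 'tag' -> no
  Line 4: 'hat' -> no
  Line 5: 'sun' -> no
  Line 6: 'red' -> no
Matching lines: []
Count: 0

0


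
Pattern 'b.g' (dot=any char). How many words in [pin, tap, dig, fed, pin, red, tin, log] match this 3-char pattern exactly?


Pattern 'b.g' means: starts with 'b', any single char, ends with 'g'.
Checking each word (must be exactly 3 chars):
  'pin' (len=3): no
  'tap' (len=3): no
  'dig' (len=3): no
  'fed' (len=3): no
  'pin' (len=3): no
  'red' (len=3): no
  'tin' (len=3): no
  'log' (len=3): no
Matching words: []
Total: 0

0


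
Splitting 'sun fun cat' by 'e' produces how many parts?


Splitting by 'e' breaks the string at each occurrence of the separator.
Text: 'sun fun cat'
Parts after split:
  Part 1: 'sun fun cat'
Total parts: 1

1


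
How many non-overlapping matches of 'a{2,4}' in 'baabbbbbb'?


Pattern 'a{2,4}' matches between 2 and 4 consecutive a's (greedy).
String: 'baabbbbbb'
Finding runs of a's and applying greedy matching:
  Run at pos 1: 'aa' (length 2)
Matches: ['aa']
Count: 1

1


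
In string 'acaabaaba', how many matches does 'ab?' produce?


Pattern 'ab?' matches 'a' optionally followed by 'b'.
String: 'acaabaaba'
Scanning left to right for 'a' then checking next char:
  Match 1: 'a' (a not followed by b)
  Match 2: 'a' (a not followed by b)
  Match 3: 'ab' (a followed by b)
  Match 4: 'a' (a not followed by b)
  Match 5: 'ab' (a followed by b)
  Match 6: 'a' (a not followed by b)
Total matches: 6

6


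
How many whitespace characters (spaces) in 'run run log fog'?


\s matches whitespace characters (spaces, tabs, etc.).
Text: 'run run log fog'
This text has 4 words separated by spaces.
Number of spaces = number of words - 1 = 4 - 1 = 3

3


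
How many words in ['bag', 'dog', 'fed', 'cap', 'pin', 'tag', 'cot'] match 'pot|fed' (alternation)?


Alternation 'pot|fed' matches either 'pot' or 'fed'.
Checking each word:
  'bag' -> no
  'dog' -> no
  'fed' -> MATCH
  'cap' -> no
  'pin' -> no
  'tag' -> no
  'cot' -> no
Matches: ['fed']
Count: 1

1


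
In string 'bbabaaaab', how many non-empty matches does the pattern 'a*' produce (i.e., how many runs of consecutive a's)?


Pattern 'a*' matches zero or more a's. We want non-empty runs of consecutive a's.
String: 'bbabaaaab'
Walking through the string to find runs of a's:
  Run 1: positions 2-2 -> 'a'
  Run 2: positions 4-7 -> 'aaaa'
Non-empty runs found: ['a', 'aaaa']
Count: 2

2


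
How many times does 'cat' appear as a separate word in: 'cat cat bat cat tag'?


Scanning each word for exact match 'cat':
  Word 1: 'cat' -> MATCH
  Word 2: 'cat' -> MATCH
  Word 3: 'bat' -> no
  Word 4: 'cat' -> MATCH
  Word 5: 'tag' -> no
Total matches: 3

3


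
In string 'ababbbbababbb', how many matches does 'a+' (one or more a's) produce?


Pattern 'a+' matches one or more consecutive a's.
String: 'ababbbbababbb'
Scanning for runs of a:
  Match 1: 'a' (length 1)
  Match 2: 'a' (length 1)
  Match 3: 'a' (length 1)
  Match 4: 'a' (length 1)
Total matches: 4

4


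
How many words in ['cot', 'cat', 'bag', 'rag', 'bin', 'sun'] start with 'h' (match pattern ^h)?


Pattern ^h anchors to start of word. Check which words begin with 'h':
  'cot' -> no
  'cat' -> no
  'bag' -> no
  'rag' -> no
  'bin' -> no
  'sun' -> no
Matching words: []
Count: 0

0


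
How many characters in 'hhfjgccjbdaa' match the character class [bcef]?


Character class [bcef] matches any of: {b, c, e, f}
Scanning string 'hhfjgccjbdaa' character by character:
  pos 0: 'h' -> no
  pos 1: 'h' -> no
  pos 2: 'f' -> MATCH
  pos 3: 'j' -> no
  pos 4: 'g' -> no
  pos 5: 'c' -> MATCH
  pos 6: 'c' -> MATCH
  pos 7: 'j' -> no
  pos 8: 'b' -> MATCH
  pos 9: 'd' -> no
  pos 10: 'a' -> no
  pos 11: 'a' -> no
Total matches: 4

4


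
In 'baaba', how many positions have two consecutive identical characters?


Looking for consecutive identical characters in 'baaba':
  pos 0-1: 'b' vs 'a' -> different
  pos 1-2: 'a' vs 'a' -> MATCH ('aa')
  pos 2-3: 'a' vs 'b' -> different
  pos 3-4: 'b' vs 'a' -> different
Consecutive identical pairs: ['aa']
Count: 1

1


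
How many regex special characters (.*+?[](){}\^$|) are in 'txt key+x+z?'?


Regex special characters are: . * + ? [ ] ( ) { } \ ^ $ |
Scanning 'txt key+x+z?':
  pos 7: '+' -> SPECIAL
  pos 9: '+' -> SPECIAL
  pos 11: '?' -> SPECIAL
Special chars found: ['+', '+', '?']
Total: 3

3


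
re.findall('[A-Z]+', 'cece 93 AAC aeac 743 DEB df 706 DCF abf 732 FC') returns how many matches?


Pattern '[A-Z]+' finds one or more uppercase letters.
Text: 'cece 93 AAC aeac 743 DEB df 706 DCF abf 732 FC'
Scanning for matches:
  Match 1: 'AAC'
  Match 2: 'DEB'
  Match 3: 'DCF'
  Match 4: 'FC'
Total matches: 4

4


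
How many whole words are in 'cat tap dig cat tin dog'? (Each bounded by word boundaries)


Word boundaries (\b) mark the start/end of each word.
Text: 'cat tap dig cat tin dog'
Splitting by whitespace:
  Word 1: 'cat'
  Word 2: 'tap'
  Word 3: 'dig'
  Word 4: 'cat'
  Word 5: 'tin'
  Word 6: 'dog'
Total whole words: 6

6


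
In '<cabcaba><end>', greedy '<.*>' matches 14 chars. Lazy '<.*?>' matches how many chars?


Greedy '<.*>' tries to match as MUCH as possible.
Lazy '<.*?>' tries to match as LITTLE as possible.

String: '<cabcaba><end>'
Greedy '<.*>' starts at first '<' and extends to the LAST '>': '<cabcaba><end>' (14 chars)
Lazy '<.*?>' starts at first '<' and stops at the FIRST '>': '<cabcaba>' (9 chars)

9


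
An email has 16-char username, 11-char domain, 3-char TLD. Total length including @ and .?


An email address has format: username@domain.tld
Username length: 16
'@' character: 1
Domain length: 11
'.' character: 1
TLD length: 3
Total = 16 + 1 + 11 + 1 + 3 = 32

32


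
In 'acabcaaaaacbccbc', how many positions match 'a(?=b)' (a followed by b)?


Lookahead 'a(?=b)' matches 'a' only when followed by 'b'.
String: 'acabcaaaaacbccbc'
Checking each position where char is 'a':
  pos 0: 'a' -> no (next='c')
  pos 2: 'a' -> MATCH (next='b')
  pos 5: 'a' -> no (next='a')
  pos 6: 'a' -> no (next='a')
  pos 7: 'a' -> no (next='a')
  pos 8: 'a' -> no (next='a')
  pos 9: 'a' -> no (next='c')
Matching positions: [2]
Count: 1

1


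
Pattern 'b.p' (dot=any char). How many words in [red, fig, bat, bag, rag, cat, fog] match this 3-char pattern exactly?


Pattern 'b.p' means: starts with 'b', any single char, ends with 'p'.
Checking each word (must be exactly 3 chars):
  'red' (len=3): no
  'fig' (len=3): no
  'bat' (len=3): no
  'bag' (len=3): no
  'rag' (len=3): no
  'cat' (len=3): no
  'fog' (len=3): no
Matching words: []
Total: 0

0


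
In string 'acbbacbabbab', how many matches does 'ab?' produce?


Pattern 'ab?' matches 'a' optionally followed by 'b'.
String: 'acbbacbabbab'
Scanning left to right for 'a' then checking next char:
  Match 1: 'a' (a not followed by b)
  Match 2: 'a' (a not followed by b)
  Match 3: 'ab' (a followed by b)
  Match 4: 'ab' (a followed by b)
Total matches: 4

4


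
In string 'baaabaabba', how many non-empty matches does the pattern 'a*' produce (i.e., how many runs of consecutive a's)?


Pattern 'a*' matches zero or more a's. We want non-empty runs of consecutive a's.
String: 'baaabaabba'
Walking through the string to find runs of a's:
  Run 1: positions 1-3 -> 'aaa'
  Run 2: positions 5-6 -> 'aa'
  Run 3: positions 9-9 -> 'a'
Non-empty runs found: ['aaa', 'aa', 'a']
Count: 3

3


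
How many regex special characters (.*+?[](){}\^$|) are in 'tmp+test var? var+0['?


Regex special characters are: . * + ? [ ] ( ) { } \ ^ $ |
Scanning 'tmp+test var? var+0[':
  pos 3: '+' -> SPECIAL
  pos 12: '?' -> SPECIAL
  pos 17: '+' -> SPECIAL
  pos 19: '[' -> SPECIAL
Special chars found: ['+', '?', '+', '[']
Total: 4

4


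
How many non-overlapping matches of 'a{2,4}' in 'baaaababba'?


Pattern 'a{2,4}' matches between 2 and 4 consecutive a's (greedy).
String: 'baaaababba'
Finding runs of a's and applying greedy matching:
  Run at pos 1: 'aaaa' (length 4)
  Run at pos 6: 'a' (length 1)
  Run at pos 9: 'a' (length 1)
Matches: ['aaaa']
Count: 1

1


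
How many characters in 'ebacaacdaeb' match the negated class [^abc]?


Negated class [^abc] matches any char NOT in {a, b, c}
Scanning 'ebacaacdaeb':
  pos 0: 'e' -> MATCH
  pos 1: 'b' -> no (excluded)
  pos 2: 'a' -> no (excluded)
  pos 3: 'c' -> no (excluded)
  pos 4: 'a' -> no (excluded)
  pos 5: 'a' -> no (excluded)
  pos 6: 'c' -> no (excluded)
  pos 7: 'd' -> MATCH
  pos 8: 'a' -> no (excluded)
  pos 9: 'e' -> MATCH
  pos 10: 'b' -> no (excluded)
Total matches: 3

3


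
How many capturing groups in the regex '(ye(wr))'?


To count capturing groups, count each '(' that starts a group.
Pattern: '(ye(wr))'
Walking through the pattern:
  Position 0: '(' -> group #1
  Position 3: '(' -> group #2
Total capturing groups: 2

2


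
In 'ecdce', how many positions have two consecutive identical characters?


Looking for consecutive identical characters in 'ecdce':
  pos 0-1: 'e' vs 'c' -> different
  pos 1-2: 'c' vs 'd' -> different
  pos 2-3: 'd' vs 'c' -> different
  pos 3-4: 'c' vs 'e' -> different
Consecutive identical pairs: []
Count: 0

0


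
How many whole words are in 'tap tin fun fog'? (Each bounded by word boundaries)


Word boundaries (\b) mark the start/end of each word.
Text: 'tap tin fun fog'
Splitting by whitespace:
  Word 1: 'tap'
  Word 2: 'tin'
  Word 3: 'fun'
  Word 4: 'fog'
Total whole words: 4

4


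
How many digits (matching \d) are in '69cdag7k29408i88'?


\d matches any digit 0-9.
Scanning '69cdag7k29408i88':
  pos 0: '6' -> DIGIT
  pos 1: '9' -> DIGIT
  pos 6: '7' -> DIGIT
  pos 8: '2' -> DIGIT
  pos 9: '9' -> DIGIT
  pos 10: '4' -> DIGIT
  pos 11: '0' -> DIGIT
  pos 12: '8' -> DIGIT
  pos 14: '8' -> DIGIT
  pos 15: '8' -> DIGIT
Digits found: ['6', '9', '7', '2', '9', '4', '0', '8', '8', '8']
Total: 10

10


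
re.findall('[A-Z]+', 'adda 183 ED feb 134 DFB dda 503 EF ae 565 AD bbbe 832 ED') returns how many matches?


Pattern '[A-Z]+' finds one or more uppercase letters.
Text: 'adda 183 ED feb 134 DFB dda 503 EF ae 565 AD bbbe 832 ED'
Scanning for matches:
  Match 1: 'ED'
  Match 2: 'DFB'
  Match 3: 'EF'
  Match 4: 'AD'
  Match 5: 'ED'
Total matches: 5

5


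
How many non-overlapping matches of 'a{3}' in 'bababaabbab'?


Pattern 'a{3}' matches exactly 3 consecutive a's (greedy, non-overlapping).
String: 'bababaabbab'
Scanning for runs of a's:
  Run at pos 1: 'a' (length 1) -> 0 match(es)
  Run at pos 3: 'a' (length 1) -> 0 match(es)
  Run at pos 5: 'aa' (length 2) -> 0 match(es)
  Run at pos 9: 'a' (length 1) -> 0 match(es)
Matches found: []
Total: 0

0
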